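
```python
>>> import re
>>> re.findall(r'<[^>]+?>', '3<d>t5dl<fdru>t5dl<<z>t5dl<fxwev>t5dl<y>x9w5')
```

Scanning left to right: at [1:4] → '<d>'; at [8:14] → '<fdru>'; at [18:22] → '<<z>'; at [26:33] → '<fxwev>'; at [37:40] → '<y>'.
Since nothing is captured, `findall` lists the 5 matched substrings directly.

['<d>', '<fdru>', '<<z>', '<fxwev>', '<y>']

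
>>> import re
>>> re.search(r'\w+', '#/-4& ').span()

(3, 4)

This matches one or more of a word character.
The match spans [3:4] → '4'.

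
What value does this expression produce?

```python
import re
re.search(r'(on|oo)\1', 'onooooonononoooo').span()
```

(2, 6)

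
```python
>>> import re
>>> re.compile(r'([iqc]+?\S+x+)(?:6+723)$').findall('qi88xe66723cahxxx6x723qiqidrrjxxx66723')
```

`findall` collects group 1 from the one match (1 total).

['qi88xe66723cahxxx6x723qiqidrrjxxx']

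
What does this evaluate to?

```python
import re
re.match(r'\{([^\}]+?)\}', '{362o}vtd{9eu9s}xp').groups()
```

With `match`, the pattern is implicitly anchored at the beginning.
The match spans [0:6] → '{362o}'.
Captured: group 1 = '362o'.

('362o',)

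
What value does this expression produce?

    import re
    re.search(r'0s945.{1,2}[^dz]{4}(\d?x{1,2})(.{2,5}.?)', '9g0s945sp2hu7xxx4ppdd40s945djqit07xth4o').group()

'0s945sp2hu7xxx4ppdd'

The match spans [2:21] → '0s945sp2hu7xxx4ppdd'.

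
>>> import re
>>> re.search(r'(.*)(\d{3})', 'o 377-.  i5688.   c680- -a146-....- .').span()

This matches zero or more of any character (captured); then exactly 3 of a digit (captured).
`re.search` tries every starting position until one works.
The match spans [0:29] → 'o 377-.  i5688.   c680- -a146'.
Captured: group 1 = 'o 377-.  i5688.   c680- -a', group 2 = '146'.

(0, 29)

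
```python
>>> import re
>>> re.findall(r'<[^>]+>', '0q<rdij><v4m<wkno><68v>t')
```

`findall` yields the raw match text (3 of them) because the pattern has no groups.

['<rdij>', '<v4m<wkno>', '<68v>']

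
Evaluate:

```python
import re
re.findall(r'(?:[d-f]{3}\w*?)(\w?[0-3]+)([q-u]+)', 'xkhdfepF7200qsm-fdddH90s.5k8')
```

[('7200', 'qs'), ('90', 's')]

The pattern matches exactly 3 of a character in [d-f], then zero or more of a word character (lazy) (non-capturing group); then optionally a word character, then one or more of a character in [0-3] (captured); then one or more of a character in [q-u] (captured).
A non-greedy quantifier consumes as few characters as it can — just enough that the remainder of the pattern still matches from where it stops; whatever follows it matches normally.
Matches: at [3:14] match 'dfepF7200qs', groups = ('7200', 'qs'); at [16:24] match 'fdddH90s', groups = ('90', 's').
With 2 capturing groups, `findall` returns a 2-tuple per match.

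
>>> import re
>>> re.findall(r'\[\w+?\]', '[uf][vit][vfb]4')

Scanning left to right: at [0:4] → '[uf]'; at [4:9] → '[vit]'; at [9:14] → '[vfb]'.
No capturing groups, so `findall` returns the 3 full match strings.

['[uf]', '[vit]', '[vfb]']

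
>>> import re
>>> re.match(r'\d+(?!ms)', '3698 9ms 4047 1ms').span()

`re.match` won't scan ahead — the pattern has to work from the very first character.
The match spans [0:4] → '3698'.

(0, 4)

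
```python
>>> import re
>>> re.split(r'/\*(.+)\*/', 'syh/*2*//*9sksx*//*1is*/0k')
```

Because the pattern has a capturing group, `split` also inserts each captured text between the pieces.

['syh', '2*//*9sksx*//*1is', '0k']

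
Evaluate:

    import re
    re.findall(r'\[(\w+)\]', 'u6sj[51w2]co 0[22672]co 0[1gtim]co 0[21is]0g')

['51w2', '22672', '1gtim', '21is']

Walking the string: at [4:10] match '[51w2]', group 1 = '51w2'; at [14:21] match '[22672]', group 1 = '22672'; at [25:32] match '[1gtim]', group 1 = '1gtim'; at [36:42] match '[21is]', group 1 = '21is'.
One capturing group, so `findall` returns just the captured substring from each match — 4 in all.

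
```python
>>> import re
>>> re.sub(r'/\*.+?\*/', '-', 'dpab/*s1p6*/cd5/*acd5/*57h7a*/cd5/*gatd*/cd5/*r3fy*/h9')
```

With the lazy modifier that quantifier settles for the fewest repetitions that let the rest of the pattern succeed (the atoms after it are unaffected and can still be greedy).
Matches: at [4:12] → '/*s1p6*/'; at [15:30] → '/*acd5/*57h7a*/'; at [33:41] → '/*gatd*/'; at [44:52] → '/*r3fy*/'.
Every occurrence is swapped for '-'.

'dpab-cd5-cd5-cd5-h9'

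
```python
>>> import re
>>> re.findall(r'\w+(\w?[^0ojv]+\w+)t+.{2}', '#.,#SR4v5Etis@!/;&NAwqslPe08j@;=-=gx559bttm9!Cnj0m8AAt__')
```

`findall` collects group 1 from each match (2 total).

['5E', '@;=-=gx559bttm9!Cnj0m8AA']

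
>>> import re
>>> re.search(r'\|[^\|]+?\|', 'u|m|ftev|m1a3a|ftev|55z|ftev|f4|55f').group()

'|m|'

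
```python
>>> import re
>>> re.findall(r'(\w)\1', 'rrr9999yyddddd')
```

['r', '9', '9', 'y', 'd', 'd']

A backreference is literal: `\1` must see the identical characters the first group matched.
Matches: at [0:2] match 'rr', group 1 = 'r'; at [3:5] match '99', group 1 = '9'; at [5:7] match '99', group 1 = '9'; at [7:9] match 'yy', group 1 = 'y'; at [9:11] match 'dd', group 1 = 'd'; ….
One capturing group, so `findall` returns just the captured substring from each match — 6 in all.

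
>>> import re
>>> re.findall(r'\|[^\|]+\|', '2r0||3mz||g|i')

`findall` yields the raw match text (2 of them) because the pattern has no groups.

['|3mz|', '|g|']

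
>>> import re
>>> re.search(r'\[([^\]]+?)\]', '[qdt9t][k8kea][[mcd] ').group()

'[qdt9t]'

The match spans [0:7] → '[qdt9t]'.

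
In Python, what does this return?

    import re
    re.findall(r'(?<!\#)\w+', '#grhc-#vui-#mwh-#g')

['rhc', 'ui', 'wh']

Because the assertion is negative and zero-width, positions next to the forbidden text are skipped.
Walking the string: at [2:5] → 'rhc'; at [8:10] → 'ui'; at [13:15] → 'wh'.
With no groups in the pattern, `findall` gives back each whole match — 3 here.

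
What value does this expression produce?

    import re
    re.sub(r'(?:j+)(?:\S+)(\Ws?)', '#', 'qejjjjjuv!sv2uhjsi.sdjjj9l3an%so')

'qe#o'

Each match is replaced by '#'.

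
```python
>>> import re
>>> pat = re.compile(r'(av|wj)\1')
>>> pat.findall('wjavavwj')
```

`\1` has to match the exact text group 1 already captured.
One capturing group, so `findall` returns just the captured substring from the one match — 1 in all.

['av']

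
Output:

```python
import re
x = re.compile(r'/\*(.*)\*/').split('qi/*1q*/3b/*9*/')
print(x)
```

Matches to split on: at [2:15] → '/*1q*/3b/*9*/'.
Because the pattern has a capturing group, `split` also inserts each captured text between the pieces.

['qi', '1q*/3b/*9', '']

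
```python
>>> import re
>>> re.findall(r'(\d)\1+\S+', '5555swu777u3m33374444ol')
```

['5']

`\1` is not a pattern — it's the concrete string captured by group 1, re-applied verbatim.
Matches: at [0:23] match '5555swu777u3m33374444ol', group 1 = '5'.
`findall` collects group 1 from the one match (1 total).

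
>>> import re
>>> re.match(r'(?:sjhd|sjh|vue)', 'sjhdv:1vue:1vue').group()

'sjhd'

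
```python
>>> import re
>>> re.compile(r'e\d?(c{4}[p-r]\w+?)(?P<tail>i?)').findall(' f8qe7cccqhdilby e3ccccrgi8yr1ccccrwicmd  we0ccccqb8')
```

[('ccccrg', 'i'), ('ccccqb', '')]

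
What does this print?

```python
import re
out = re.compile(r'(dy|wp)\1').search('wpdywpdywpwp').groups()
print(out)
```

('wp',)

The match spans [8:12] → 'wpwp'.
Captured: group 1 = 'wp'.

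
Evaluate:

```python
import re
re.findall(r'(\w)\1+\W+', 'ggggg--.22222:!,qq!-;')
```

['g', '2', 'q']

A backreference is literal: `\1` must see the identical characters the first group matched.
One capturing group, so `findall` returns just the captured substring from each match — 3 in all.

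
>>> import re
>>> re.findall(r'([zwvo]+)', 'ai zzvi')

This matches one or more of one of [zwvo] (captured).
Matches: at [3:6] match 'zzv', group 1 = 'zzv'.
`findall` collects group 1 from the one match (1 total).

['zzv']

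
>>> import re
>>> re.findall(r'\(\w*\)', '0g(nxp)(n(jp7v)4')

Scanning left to right: at [2:7] → '(nxp)'; at [9:15] → '(jp7v)'.
Since nothing is captured, `findall` lists the 2 matched substrings directly.

['(nxp)', '(jp7v)']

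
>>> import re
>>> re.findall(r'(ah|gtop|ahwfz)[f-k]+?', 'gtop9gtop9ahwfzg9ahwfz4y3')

['ahwfz']

Walking the string: at [10:16] match 'ahwfzg', group 1 = 'ahwfz'.
One capturing group, so `findall` returns just the captured substring from the one match — 1 in all.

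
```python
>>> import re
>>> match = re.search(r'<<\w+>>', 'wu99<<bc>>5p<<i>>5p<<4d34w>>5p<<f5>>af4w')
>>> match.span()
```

`re.search` tries every starting position until one works.
The match spans [4:10] → '<<bc>>'.

(4, 10)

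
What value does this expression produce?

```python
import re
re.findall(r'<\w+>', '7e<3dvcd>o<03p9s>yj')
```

`findall` yields the raw match text (2 of them) because the pattern has no groups.

['<3dvcd>', '<03p9s>']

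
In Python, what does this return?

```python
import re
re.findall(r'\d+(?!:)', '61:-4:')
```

Because the assertion is negative and zero-width, positions next to the forbidden text are skipped.
`findall` yields the raw match text (1 of them) because the pattern has no groups.

['6']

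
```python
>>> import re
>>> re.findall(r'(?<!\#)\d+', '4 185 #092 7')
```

`(?!…)`/`(?<!…)` only lets a position through if the neighbouring text does NOT match; no characters are consumed.
Scanning left to right: at [0:1] → '4'; at [2:5] → '185'; at [8:10] → '92'; at [11:12] → '7'.
With no groups in the pattern, `findall` gives back each whole match — 4 here.

['4', '185', '92', '7']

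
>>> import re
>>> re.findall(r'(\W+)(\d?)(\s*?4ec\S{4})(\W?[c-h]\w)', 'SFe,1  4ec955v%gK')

[(',', '1', '  4ec955v', '%gK')]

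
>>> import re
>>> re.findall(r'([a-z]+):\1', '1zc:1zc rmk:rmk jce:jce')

['rmk', 'jce']

The backreference `\1` re-matches whatever the first group consumed, character for character.
One capturing group, so `findall` returns just the captured substring from each match — 2 in all.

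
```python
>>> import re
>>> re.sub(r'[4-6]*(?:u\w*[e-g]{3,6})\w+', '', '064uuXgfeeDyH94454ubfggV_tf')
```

This matches zero or more of a character in [4-6]; then the literal 'u', then zero or more of a word character, then 3 to 6 of a character in [e-g] (non-capturing group); then one or more of a word character.
Matches: at [1:27] → '64uuXgfeeDyH94454ubfggV_tf'.
Every occurrence is swapped for ''.

'0'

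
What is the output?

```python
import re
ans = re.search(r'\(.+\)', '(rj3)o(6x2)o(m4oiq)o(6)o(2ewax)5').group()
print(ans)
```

The match spans [0:31] → '(rj3)o(6x2)o(m4oiq)o(6)o(2ewax)'.

(rj3)o(6x2)o(m4oiq)o(6)o(2ewax)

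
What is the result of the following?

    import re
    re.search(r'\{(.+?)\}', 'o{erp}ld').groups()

`search` walks the string left to right and returns the first match it finds.
The match spans [1:6] → '{erp}'.
Captured: group 1 = 'erp'.

('erp',)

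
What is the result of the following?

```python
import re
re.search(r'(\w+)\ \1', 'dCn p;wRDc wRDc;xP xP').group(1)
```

'wRDc'

The match spans [6:15] → 'wRDc wRDc'.
Captured: group 1 = 'wRDc'.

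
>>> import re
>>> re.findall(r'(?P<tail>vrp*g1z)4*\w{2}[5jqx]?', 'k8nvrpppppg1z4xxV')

The pattern matches the literal 'vr', then zero or more of the literal 'p', then the literal 'g1z' (captured as 'tail'); then zero or more of a literal '4', then exactly 2 of a word character, then optionally one of [5jqx].
Because there's exactly one group, `findall` drops the full match and keeps group 1 from the one hit.

['vrpppppg1z']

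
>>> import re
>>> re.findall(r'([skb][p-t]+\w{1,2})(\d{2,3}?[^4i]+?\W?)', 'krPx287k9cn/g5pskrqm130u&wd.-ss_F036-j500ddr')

With the lazy modifier that quantifier settles for the fewest repetitions that let the rest of the pattern succeed (the atoms after it are unaffected and can still be greedy).
`findall` packs the 2 group values into a tuple for every match.

[('krPx', '287'), ('krqm1', '30u&'), ('ss_F', '036-')]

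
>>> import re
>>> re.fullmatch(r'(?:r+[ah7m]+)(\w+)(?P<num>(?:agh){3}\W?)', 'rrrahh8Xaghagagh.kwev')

`fullmatch` succeeds only if the pattern covers the string from start to end.
Here there's no way to consume every character, so the call returns None.

None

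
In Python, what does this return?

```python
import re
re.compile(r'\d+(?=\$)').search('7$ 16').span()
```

Because the assertion is zero-width, the text it checks is not consumed and won't appear in the result.
`re.search` scans for the first position where the pattern succeeds.
The match spans [0:1] → '7'.

(0, 1)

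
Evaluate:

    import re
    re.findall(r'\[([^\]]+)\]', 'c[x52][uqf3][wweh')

['x52', 'uqf3']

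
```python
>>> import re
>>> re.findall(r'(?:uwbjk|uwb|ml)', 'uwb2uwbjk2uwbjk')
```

['uwb', 'uwbjk', 'uwbjk']

Branches in `(...|...)` are attempted left-to-right; the first branch that allows the whole pattern to succeed is taken.
Walking the string: at [0:3] → 'uwb'; at [4:9] → 'uwbjk'; at [10:15] → 'uwbjk'.
`findall` yields the raw match text (3 of them) because the pattern has no groups.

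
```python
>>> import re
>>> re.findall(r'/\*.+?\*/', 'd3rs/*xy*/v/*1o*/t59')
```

With the lazy modifier that quantifier settles for the fewest repetitions that let the rest of the pattern succeed (the atoms after it are unaffected and can still be greedy).
No capturing groups, so `findall` returns the 2 full match strings.

['/*xy*/', '/*1o*/']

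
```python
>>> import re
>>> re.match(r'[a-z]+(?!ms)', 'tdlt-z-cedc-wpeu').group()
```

Because the assertion is negative and zero-width, positions next to the forbidden text are skipped.
`re.match` only tries the pattern at the start of the string.
The match spans [0:4] → 'tdlt'.

'tdlt'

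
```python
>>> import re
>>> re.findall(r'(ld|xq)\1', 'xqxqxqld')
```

['xq']

`\1` has to match the exact text group 1 already captured.
Matches: at [0:4] match 'xqxq', group 1 = 'xq'.
With a single group, `findall` returns only what that group captured — 1 item.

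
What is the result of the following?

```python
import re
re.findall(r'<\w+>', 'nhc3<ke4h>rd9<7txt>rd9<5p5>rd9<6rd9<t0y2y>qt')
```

['<ke4h>', '<7txt>', '<5p5>', '<t0y2y>']

With no groups in the pattern, `findall` gives back each whole match — 4 here.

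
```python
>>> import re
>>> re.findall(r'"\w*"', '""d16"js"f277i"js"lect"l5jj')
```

['""', '"js"', '"js"']

`findall` yields the raw match text (3 of them) because the pattern has no groups.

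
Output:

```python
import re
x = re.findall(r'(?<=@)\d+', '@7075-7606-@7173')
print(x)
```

['7075', '7173']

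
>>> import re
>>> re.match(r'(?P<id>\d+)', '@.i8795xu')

None

`re.match` won't scan ahead — the pattern has to work from the very first character.
Here the pattern fails at index 0, so the call returns None.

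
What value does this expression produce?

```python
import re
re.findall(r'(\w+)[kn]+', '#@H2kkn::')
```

Pattern: one or more of a word character (captured); then one or more of one of [kn].
Matches: at [2:7] match 'H2kkn', group 1 = 'H2kk'.
`findall` collects group 1 from the one match (1 total).

['H2kk']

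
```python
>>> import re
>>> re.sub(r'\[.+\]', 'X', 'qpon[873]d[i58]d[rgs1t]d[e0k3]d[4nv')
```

'qponXd[4nv'

Each match is replaced by 'X'.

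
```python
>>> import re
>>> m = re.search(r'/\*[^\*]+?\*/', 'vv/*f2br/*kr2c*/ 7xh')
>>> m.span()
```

(8, 16)

`re.search` tries every starting position until one works.
The match spans [8:16] → '/*kr2c*/'.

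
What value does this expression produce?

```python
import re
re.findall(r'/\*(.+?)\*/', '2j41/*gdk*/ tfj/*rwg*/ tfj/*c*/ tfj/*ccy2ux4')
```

['gdk', 'rwg', 'c']

With a single group, `findall` returns only what that group captured — 3 items.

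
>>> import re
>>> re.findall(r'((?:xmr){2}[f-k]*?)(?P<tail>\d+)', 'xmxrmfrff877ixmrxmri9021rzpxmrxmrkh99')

Pattern: the literal 'xmr' repeated 2 times, then zero or more of a character in [f-k] (lazy) (captured); then one or more of a digit (captured as 'tail').
Walking the string: at [13:24] match 'xmrxmri9021', groups = ('xmrxmri', '9021'); at [27:37] match 'xmrxmrkh99', groups = ('xmrxmrkh', '99').
Multiple groups make `findall` return tuples — one 2-tuple for each match.

[('xmrxmri', '9021'), ('xmrxmrkh', '99')]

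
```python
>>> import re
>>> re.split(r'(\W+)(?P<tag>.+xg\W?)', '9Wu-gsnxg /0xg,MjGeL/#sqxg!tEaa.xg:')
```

['9Wu', '-', 'gsnxg /0xg,MjGeL/#sqxg!tEaa.xg:', '']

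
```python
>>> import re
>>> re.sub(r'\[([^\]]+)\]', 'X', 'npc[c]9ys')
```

'npcX9ys'

Matches: at [3:6] → '[c]'.
Every occurrence is swapped for 'X'.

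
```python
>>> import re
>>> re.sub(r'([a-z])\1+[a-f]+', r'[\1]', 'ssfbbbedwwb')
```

`\1` is not a pattern — it's the concrete string captured by group 1, re-applied verbatim.
Matches: at [0:8] → 'ssfbbbed'; at [8:11] → 'wwb'.
Each match is replaced using the text its own group 1 captured.

'[s][w]'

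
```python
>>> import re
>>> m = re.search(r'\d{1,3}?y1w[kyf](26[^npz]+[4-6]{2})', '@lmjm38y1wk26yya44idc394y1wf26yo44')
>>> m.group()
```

The pattern matches 1 to 3 of a digit (lazy), then the literal 'y1w', then one of [kyf]; then the literal '26', then one or more of any character except [npz], then exactly 2 of a character in [4-6] (captured).
`search` walks the string left to right and returns the first match it finds.
The match spans [5:34] → '38y1wk26yya44idc394y1wf26yo44'.
Captured: group 1 = '26yya44idc394y1wf26yo44'.

'38y1wk26yya44idc394y1wf26yo44'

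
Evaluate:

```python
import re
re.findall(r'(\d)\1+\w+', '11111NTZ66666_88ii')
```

['1']

A backreference is literal: `\1` must see the identical characters the first group matched.
Scanning left to right: at [0:18] match '11111NTZ66666_88ii', group 1 = '1'.
One capturing group, so `findall` returns just the captured substring from the one match — 1 in all.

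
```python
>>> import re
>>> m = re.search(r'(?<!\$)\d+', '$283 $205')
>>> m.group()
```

A negative assertion filters positions out without eating any characters.
Unlike `match`, `search` isn't anchored — it looks for the pattern anywhere in the string.
The match spans [2:4] → '83'.

'83'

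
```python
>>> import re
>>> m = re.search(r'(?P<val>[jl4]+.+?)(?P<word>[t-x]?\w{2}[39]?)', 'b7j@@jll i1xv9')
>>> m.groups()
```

('j@@', 'jl')

The match spans [2:7] → 'j@@jl'.
Captured: group 1 = 'j@@', group 2 = 'jl'.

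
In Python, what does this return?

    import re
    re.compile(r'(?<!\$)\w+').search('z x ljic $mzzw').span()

Because the assertion is negative and zero-width, positions next to the forbidden text are skipped.
`re.search` scans for the first position where the pattern succeeds.
The match spans [0:1] → 'z'.

(0, 1)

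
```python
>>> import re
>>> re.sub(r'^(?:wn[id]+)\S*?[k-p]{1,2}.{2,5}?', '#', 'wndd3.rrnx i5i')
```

With the lazy modifier that quantifier settles for the fewest repetitions that let the rest of the pattern succeed (the atoms after it are unaffected and can still be greedy).
`sub` substitutes '#' at each match site.

'#i5i'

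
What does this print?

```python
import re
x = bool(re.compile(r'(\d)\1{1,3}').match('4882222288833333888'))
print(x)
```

False

A backreference is literal: `\1` must see the identical characters the first group matched.
`re.match` won't scan ahead — the pattern has to work from the very first character.
Here position 0 doesn't satisfy it, so the call returns None, and `bool(None)` is False.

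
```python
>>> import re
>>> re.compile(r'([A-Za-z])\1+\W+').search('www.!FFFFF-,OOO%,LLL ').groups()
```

The match spans [0:5] → 'www.!'.
Captured: group 1 = 'w'.

('w',)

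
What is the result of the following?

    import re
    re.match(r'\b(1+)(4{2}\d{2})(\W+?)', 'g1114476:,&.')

None

With `match`, the pattern is implicitly anchored at the beginning.
Here the pattern fails at index 0, so the call returns None.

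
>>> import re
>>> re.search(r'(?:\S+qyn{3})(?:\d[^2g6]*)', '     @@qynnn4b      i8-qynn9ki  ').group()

The match spans [5:32] → '@@qynnn4b      i8-qynn9ki  '.

'@@qynnn4b      i8-qynn9ki  '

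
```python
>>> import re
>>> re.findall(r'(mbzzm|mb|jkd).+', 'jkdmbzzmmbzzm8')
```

['jkd']

With a single group, `findall` returns only what that group captured — 1 item.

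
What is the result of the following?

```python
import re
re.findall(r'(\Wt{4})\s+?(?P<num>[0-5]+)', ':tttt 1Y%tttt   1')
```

[(':tttt', '1'), ('%tttt', '1')]

The pattern matches a non-word character, then exactly 4 of the literal 't' (captured); then one or more of whitespace (lazy); then one or more of a character in [0-5] (captured as 'num').
With 2 capturing groups, `findall` returns a 2-tuple per match.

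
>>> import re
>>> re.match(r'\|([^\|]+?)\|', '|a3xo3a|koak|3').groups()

The match spans [0:8] → '|a3xo3a|'.
Captured: group 1 = 'a3xo3a'.

('a3xo3a',)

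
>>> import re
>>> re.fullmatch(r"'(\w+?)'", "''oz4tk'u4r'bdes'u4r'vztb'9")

None

`re.fullmatch` is like wrapping the pattern in `^…$` (in single-line mode).
Here there's no way to consume every character, so the call returns None.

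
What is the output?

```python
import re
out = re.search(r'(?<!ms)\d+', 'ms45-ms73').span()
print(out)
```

(3, 4)

The negative lookaround is zero-width — it rules out positions where the adjacent text would match, without consuming anything.
`search` walks the string left to right and returns the first match it finds.
The match spans [3:4] → '5'.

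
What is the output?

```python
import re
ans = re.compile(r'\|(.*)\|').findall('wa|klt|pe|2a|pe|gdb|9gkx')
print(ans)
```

['klt|pe|2a|pe|gdb']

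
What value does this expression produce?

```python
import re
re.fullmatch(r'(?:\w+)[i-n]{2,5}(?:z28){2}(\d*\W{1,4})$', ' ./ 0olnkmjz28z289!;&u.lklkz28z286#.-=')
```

The pattern matches one or more of a word character (non-capturing group); then 2 to 5 of a character in [i-n], then the literal 'z28' repeated 2 times; then zero or more of a digit, then 1 to 4 of a non-word character (captured); then anchored at the end.
`fullmatch` succeeds only if the pattern covers the string from start to end.
Here the pattern can't cover the whole string, so the call returns None.

None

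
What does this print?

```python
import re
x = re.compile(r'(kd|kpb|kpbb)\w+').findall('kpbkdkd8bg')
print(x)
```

['kpb']

Matches: at [0:10] match 'kpbkdkd8bg', group 1 = 'kpb'.
One capturing group, so `findall` returns just the captured substring from the one match — 1 in all.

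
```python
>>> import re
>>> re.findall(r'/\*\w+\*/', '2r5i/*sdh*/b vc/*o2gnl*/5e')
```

With no groups in the pattern, `findall` gives back each whole match — 2 here.

['/*sdh*/', '/*o2gnl*/']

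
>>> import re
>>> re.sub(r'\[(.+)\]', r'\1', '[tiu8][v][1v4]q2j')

Matches: at [0:14] → '[tiu8][v][1v4]'.
`\1` in the replacement pulls in group 1's text for each match.

'tiu8][v][1v4q2j'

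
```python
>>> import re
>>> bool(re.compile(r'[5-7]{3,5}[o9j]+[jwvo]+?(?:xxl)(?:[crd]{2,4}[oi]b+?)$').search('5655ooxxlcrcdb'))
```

This matches 3 to 5 of a character in [5-7], then one or more of one of [o9j], then one or more of one of [jwvo] (lazy); then a literal 'x', then the literal 'xl' (non-capturing group); then 2 to 4 of one of [crd], then one of [oi], then one or more of the literal 'b' (lazy) (non-capturing group); then anchored at the end.
Unlike `match`, `search` isn't anchored — it looks for the pattern anywhere in the string.
Here nothing in the string fits, so the call returns None, and `bool(None)` is False.

False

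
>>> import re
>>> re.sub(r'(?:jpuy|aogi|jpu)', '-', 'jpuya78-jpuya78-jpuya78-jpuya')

Alternation isn't longest-match — the leftmost alternative that fits at this position is chosen.
Matches: at [0:4] → 'jpuy'; at [8:12] → 'jpuy'; at [16:20] → 'jpuy'; at [24:28] → 'jpuy'.
`sub` substitutes '-' at each match site.

'-a78--a78--a78--a'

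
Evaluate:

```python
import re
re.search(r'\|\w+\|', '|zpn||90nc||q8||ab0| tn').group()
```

The match spans [0:5] → '|zpn|'.

'|zpn|'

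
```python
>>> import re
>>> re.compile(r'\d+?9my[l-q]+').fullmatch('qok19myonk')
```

None

`fullmatch` succeeds only if the pattern covers the string from start to end.
Here the string isn't matched end-to-end, so the call returns None.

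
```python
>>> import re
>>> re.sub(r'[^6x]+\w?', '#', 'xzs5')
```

'x#'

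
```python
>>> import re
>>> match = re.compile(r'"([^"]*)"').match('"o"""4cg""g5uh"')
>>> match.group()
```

`re.match` won't scan ahead — the pattern has to work from the very first character.
The match spans [0:3] → '"o"'.
Captured: group 1 = 'o'.

'"o"'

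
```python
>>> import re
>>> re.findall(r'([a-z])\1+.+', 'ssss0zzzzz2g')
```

`\1` has to match the exact text group 1 already captured.
One capturing group, so `findall` returns just the captured substring from the one match — 1 in all.

['s']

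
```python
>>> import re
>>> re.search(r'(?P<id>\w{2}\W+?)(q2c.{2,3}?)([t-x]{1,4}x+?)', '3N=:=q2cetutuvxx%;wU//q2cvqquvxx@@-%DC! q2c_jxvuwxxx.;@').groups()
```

('3N=:=', 'q2cet', 'utuvx')

The pattern matches exactly 2 of a word character, then one or more of a non-word character (lazy) (captured as 'id'); then the literal 'q2c', then 2 to 3 of any character (lazy) (captured); then 1 to 4 of a character in [t-x], then one or more of the literal 'x' (lazy) (captured).
`search` walks the string left to right and returns the first match it finds.
The match spans [0:15] → '3N=:=q2cetutuvx'.
Captured: group 1 = '3N=:=', group 2 = 'q2cet', group 3 = 'utuvx'.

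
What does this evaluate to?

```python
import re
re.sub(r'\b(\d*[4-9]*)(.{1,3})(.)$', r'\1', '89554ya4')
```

'89554'

Pattern: a word boundary (`\b`, zero-width); then zero or more of a digit, then zero or more of a character in [4-9] (captured); then 1 to 3 of any character (captured); then any character (captured); then anchored at the end.
Matches: at [0:8] → '89554ya4'.
Each match is replaced using the text its own group 1 captured.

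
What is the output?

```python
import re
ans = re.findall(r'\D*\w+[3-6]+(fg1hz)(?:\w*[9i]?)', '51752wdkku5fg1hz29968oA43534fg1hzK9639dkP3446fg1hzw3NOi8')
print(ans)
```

The pattern matches zero or more of a non-digit, then one or more of a word character, then one or more of a character in [3-6]; then a literal 'f', then the literal 'g1', then the literal 'hz' (captured); then zero or more of a word character, then optionally one of [9i] (non-capturing group).
Scanning left to right: at [0:56] match '51752wdkku5fg1hz29968oA43534fg1hzK9639dkP3446fg1hzw3NOi8', group 1 = 'fg1hz'.
With a single group, `findall` returns only what that group captured — 1 item.

['fg1hz']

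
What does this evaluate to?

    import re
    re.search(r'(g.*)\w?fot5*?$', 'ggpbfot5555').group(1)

'ggpb'

The pattern matches a literal 'g', then zero or more of any character (captured); then optionally a word character, then the literal 'fot'; then zero or more of a literal '5' (lazy); then anchored at the end.
Unlike `match`, `search` isn't anchored — it looks for the pattern anywhere in the string.
The match spans [0:11] → 'ggpbfot5555'.
Captured: group 1 = 'ggpb'.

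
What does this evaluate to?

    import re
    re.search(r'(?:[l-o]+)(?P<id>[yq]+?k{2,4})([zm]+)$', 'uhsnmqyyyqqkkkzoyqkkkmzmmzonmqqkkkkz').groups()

('qqkkkk', 'z')

The pattern matches one or more of a character in [l-o] (non-capturing group); then one or more of one of [yq] (lazy), then 2 to 4 of the literal 'k' (captured as 'id'); then one or more of one of [zm] (captured); then anchored at the end.
`re.search` tries every starting position until one works.
The match spans [26:36] → 'onmqqkkkkz'.
Captured: group 1 = 'qqkkkk', group 2 = 'z'.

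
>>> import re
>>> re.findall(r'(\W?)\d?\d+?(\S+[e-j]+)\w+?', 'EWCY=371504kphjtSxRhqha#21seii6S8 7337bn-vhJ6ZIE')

The pattern matches optionally a non-word character (captured); then optionally a digit, then one or more of a digit (lazy); then one or more of a non-whitespace character, then one or more of a character in [e-j] (captured); then one or more of a word character (lazy).
The `?` after the quantifier makes it lazy — it takes as little as possible before letting the rest of the pattern try.
Scanning left to right: at [4:31] match '=371504kphjtSxRhqha#21seii6', groups = ('=', '1504kphjtSxRhqha#21seii'); at [33:44] match ' 7337bn-vhJ', groups = (' ', '37bn-vh').
Multiple groups make `findall` return tuples — one 2-tuple for each match.

[('=', '1504kphjtSxRhqha#21seii'), (' ', '37bn-vh')]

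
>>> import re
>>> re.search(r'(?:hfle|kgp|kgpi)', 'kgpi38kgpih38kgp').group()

Alternation isn't longest-match — the leftmost alternative that fits at this position is chosen.
`search` walks the string left to right and returns the first match it finds.
The match spans [0:3] → 'kgp'.

'kgp'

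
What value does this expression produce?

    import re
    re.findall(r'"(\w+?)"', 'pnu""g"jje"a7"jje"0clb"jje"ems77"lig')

['g', 'a7', '0clb', 'ems77']

`findall` collects group 1 from each match (4 total).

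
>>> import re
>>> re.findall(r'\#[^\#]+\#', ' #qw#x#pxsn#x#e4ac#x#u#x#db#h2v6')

['#qw#', '#pxsn#', '#e4ac#', '#u#', '#db#']

`findall` yields the raw match text (5 of them) because the pattern has no groups.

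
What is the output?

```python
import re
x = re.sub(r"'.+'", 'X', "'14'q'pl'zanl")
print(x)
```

Xzanl

Each match is replaced by 'X'.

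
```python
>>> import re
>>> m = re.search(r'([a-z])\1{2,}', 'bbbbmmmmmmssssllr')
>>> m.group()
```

'bbbb'

After group 1 captures some text, `\1` only succeeds where that same text appears again.
The match spans [0:4] → 'bbbb'.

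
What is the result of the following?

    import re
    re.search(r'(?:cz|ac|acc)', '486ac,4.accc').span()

(3, 5)

The match spans [3:5] → 'ac'.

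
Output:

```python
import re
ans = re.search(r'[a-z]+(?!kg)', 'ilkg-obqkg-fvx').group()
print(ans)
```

ilkg

`(?!…)`/`(?<!…)` only lets a position through if the neighbouring text does NOT match; no characters are consumed.
`search` walks the string left to right and returns the first match it finds.
The match spans [0:4] → 'ilkg'.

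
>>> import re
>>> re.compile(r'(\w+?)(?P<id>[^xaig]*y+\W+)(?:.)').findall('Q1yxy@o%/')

[('Q1yx', 'y@')]

With 2 capturing groups, `findall` returns a 2-tuple per match.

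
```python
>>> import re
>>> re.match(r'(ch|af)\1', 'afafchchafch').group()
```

`\1` has to match the exact text group 1 already captured.
`re.match` only tries the pattern at the start of the string.
The match spans [0:4] → 'afaf'.
Captured: group 1 = 'af'.

'afaf'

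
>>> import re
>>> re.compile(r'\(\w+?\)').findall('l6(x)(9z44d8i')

Scanning left to right: at [2:5] → '(x)'.
Since nothing is captured, `findall` lists the 1 matched substring directly.

['(x)']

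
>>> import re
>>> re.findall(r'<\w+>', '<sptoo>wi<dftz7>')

['<sptoo>', '<dftz7>']

Matches: at [0:7] → '<sptoo>'; at [9:16] → '<dftz7>'.
With no groups in the pattern, `findall` gives back each whole match — 2 here.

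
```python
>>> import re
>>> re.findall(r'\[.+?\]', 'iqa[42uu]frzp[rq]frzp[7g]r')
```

['[42uu]', '[rq]', '[7g]']

Lazy quantifiers expand one character at a time until the remainder of the pattern can match.
Scanning left to right: at [3:9] → '[42uu]'; at [13:17] → '[rq]'; at [21:25] → '[7g]'.
`findall` yields the raw match text (3 of them) because the pattern has no groups.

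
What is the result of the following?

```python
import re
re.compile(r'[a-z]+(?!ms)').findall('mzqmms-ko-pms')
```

A negative assertion filters positions out without eating any characters.
Scanning left to right: at [0:6] → 'mzqmms'; at [7:9] → 'ko'; at [10:13] → 'pms'.
With no groups in the pattern, `findall` gives back each whole match — 3 here.

['mzqmms', 'ko', 'pms']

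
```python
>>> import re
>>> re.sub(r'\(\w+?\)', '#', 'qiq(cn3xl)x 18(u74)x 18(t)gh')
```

'qiq#x 18#x 18#gh'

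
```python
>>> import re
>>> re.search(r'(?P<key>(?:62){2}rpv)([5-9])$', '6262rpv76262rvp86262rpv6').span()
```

Pattern: the literal '62' repeated 2 times, then the literal 'rpv' (captured as 'key'); then a character in [5-9] (captured); then anchored at the end.
Unlike `match`, `search` isn't anchored — it looks for the pattern anywhere in the string.
The match spans [16:24] → '6262rpv6'.
Captured: group 1 = '6262rpv', group 2 = '6'.

(16, 24)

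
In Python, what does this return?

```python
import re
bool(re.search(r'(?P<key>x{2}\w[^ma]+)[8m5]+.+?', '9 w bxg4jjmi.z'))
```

Pattern: exactly 2 of a literal 'x', then a word character, then one or more of any character except [ma] (captured as 'key'); then one or more of one of [8m5], then one or more of any character (lazy).
`re.search` tries every starting position until one works.
Here no position works, so the call returns None, and `bool(None)` is False.

False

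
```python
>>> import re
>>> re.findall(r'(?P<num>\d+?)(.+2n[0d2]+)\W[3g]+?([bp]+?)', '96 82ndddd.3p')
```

Pattern: one or more of a digit (lazy) (captured as 'num'); then one or more of any character, then the literal '2n', then one or more of one of [0d2] (captured); then a non-word character; then one or more of one of [3g] (lazy); then one or more of one of [bp] (lazy) (captured).
A `+?`/`*?`/`{m,n}?` starts at its minimum and grows only as far as needed for what follows to match.
Matches: at [0:13] match '96 82ndddd.3p', groups = ('9', '6 82ndddd', 'p').
Multiple groups make `findall` return tuples — one 3-tuple for the one match.

[('9', '6 82ndddd', 'p')]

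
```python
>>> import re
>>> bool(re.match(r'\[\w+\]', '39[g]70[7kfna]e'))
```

False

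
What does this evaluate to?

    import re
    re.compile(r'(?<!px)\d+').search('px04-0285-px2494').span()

(3, 4)

The negative lookaround is zero-width — it rules out positions where the adjacent text would match, without consuming anything.
The match spans [3:4] → '4'.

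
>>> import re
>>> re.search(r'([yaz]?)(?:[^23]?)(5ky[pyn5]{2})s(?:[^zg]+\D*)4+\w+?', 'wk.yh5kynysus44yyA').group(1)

This matches optionally one of [yaz] (captured); then optionally any character except [23] (non-capturing group); then the literal '5ky', then exactly 2 of one of [pyn5] (captured); then a literal 's'; then one or more of any character except [zg], then zero or more of a non-digit (non-capturing group); then one or more of the literal '4', then one or more of a word character (lazy).
`search` walks the string left to right and returns the first match it finds.
The match spans [3:16] → 'yh5kynysus44y'.
Captured: group 1 = 'y', group 2 = '5kyny'.

'y'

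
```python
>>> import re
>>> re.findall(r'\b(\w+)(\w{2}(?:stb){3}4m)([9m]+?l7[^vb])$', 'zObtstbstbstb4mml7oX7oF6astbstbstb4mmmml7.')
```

[('zObtstbstbstb4mml7oX7oF', '6astbstbstb4m', 'mmml7.')]

Multiple groups make `findall` return tuples — one 3-tuple for the one match.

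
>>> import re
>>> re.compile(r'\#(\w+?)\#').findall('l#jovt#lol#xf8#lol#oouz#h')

['jovt', 'xf8', 'oouz']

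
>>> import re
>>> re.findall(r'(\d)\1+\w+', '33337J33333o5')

The backreference `\1` re-matches whatever the first group consumed, character for character.
Matches: at [0:13] match '33337J33333o5', group 1 = '3'.
One capturing group, so `findall` returns just the captured substring from the one match — 1 in all.

['3']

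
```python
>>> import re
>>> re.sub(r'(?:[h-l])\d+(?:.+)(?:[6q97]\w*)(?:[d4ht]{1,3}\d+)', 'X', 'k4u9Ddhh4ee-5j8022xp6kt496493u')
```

'Xu'

This matches a character in [h-l] (non-capturing group); then one or more of a digit; then one or more of any character (non-capturing group); then one of [6q97], then zero or more of a word character (non-capturing group); then 1 to 3 of one of [d4ht], then one or more of a digit (non-capturing group).
Matches: at [0:29] → 'k4u9Ddhh4ee-5j8022xp6kt496493'.
`sub` substitutes 'X' at each match site.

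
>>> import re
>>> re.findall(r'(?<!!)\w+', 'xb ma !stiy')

The negative lookaround is zero-width — it rules out positions where the adjacent text would match, without consuming anything.
No capturing groups, so `findall` returns the 3 full match strings.

['xb', 'ma', 'tiy']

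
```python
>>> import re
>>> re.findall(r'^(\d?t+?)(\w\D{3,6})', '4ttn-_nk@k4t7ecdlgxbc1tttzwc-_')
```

This matches anchored at the start of the string; then optionally a digit, then one or more of a literal 't' (lazy) (captured); then a word character, then 3 to 6 of a non-digit (captured).
Lazy quantifiers expand one character at a time until the remainder of the pattern can match.
Walking the string: at [0:9] match '4ttn-_nk@', groups = ('4t', 'tn-_nk@').
With 2 capturing groups, `findall` returns a 2-tuple per match.

[('4t', 'tn-_nk@')]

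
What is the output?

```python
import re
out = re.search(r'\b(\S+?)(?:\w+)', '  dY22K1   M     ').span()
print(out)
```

Pattern: a word boundary (`\b`, zero-width); then one or more of a non-whitespace character (lazy) (captured); then one or more of a word character (non-capturing group).
`re.search` scans for the first position where the pattern succeeds.
The match spans [2:8] → 'dY22K1'.
Captured: group 1 = 'd'.

(2, 8)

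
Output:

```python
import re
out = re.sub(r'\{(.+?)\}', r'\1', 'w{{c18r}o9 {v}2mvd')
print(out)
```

Matches: at [1:8] → '{{c18r}'; at [11:14] → '{v}'.
Each match is replaced using the text its own group 1 captured.

w{c18ro9 v2mvd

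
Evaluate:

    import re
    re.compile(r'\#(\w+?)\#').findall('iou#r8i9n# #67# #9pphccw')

['r8i9n', '67']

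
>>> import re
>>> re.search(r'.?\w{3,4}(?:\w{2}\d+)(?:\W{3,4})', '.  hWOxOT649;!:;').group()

' hWOxOT649;!:;'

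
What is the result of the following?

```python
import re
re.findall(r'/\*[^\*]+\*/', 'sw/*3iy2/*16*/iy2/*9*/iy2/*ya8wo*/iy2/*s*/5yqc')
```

Scanning left to right: at [8:14] → '/*16*/'; at [17:22] → '/*9*/'; at [25:34] → '/*ya8wo*/'; at [37:42] → '/*s*/'.
`findall` yields the raw match text (4 of them) because the pattern has no groups.

['/*16*/', '/*9*/', '/*ya8wo*/', '/*s*/']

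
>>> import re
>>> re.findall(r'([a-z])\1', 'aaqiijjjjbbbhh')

`\1` has to match the exact text group 1 already captured.
Scanning left to right: at [0:2] match 'aa', group 1 = 'a'; at [3:5] match 'ii', group 1 = 'i'; at [5:7] match 'jj', group 1 = 'j'; at [7:9] match 'jj', group 1 = 'j'; at [9:11] match 'bb', group 1 = 'b'; ….
`findall` collects group 1 from each match (6 total).

['a', 'i', 'j', 'j', 'b', 'h']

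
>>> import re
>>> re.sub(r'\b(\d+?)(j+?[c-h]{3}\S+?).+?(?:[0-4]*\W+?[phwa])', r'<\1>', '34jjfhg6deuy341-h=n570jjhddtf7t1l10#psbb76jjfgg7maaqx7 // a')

'<34>=n570jjhddtf7t1l10#psbb76jjfgg7maaqx7 // a'

The `?` after the quantifier makes it lazy — it takes as little as possible before letting the rest of the pattern try.
The replacement refers to a captured group, so each match is rewritten using its own captured text.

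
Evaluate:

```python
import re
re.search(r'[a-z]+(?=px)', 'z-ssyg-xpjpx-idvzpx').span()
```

(7, 10)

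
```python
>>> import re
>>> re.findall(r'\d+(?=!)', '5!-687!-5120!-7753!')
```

['5', '687', '5120', '7753']

The positive lookaround only admits positions where the adjacent text matches; those characters stay outside the span.
No capturing groups, so `findall` returns the 4 full match strings.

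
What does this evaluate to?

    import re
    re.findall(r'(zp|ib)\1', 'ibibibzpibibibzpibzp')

After group 1 captures some text, `\1` only succeeds where that same text appears again.
`findall` collects group 1 from each match (2 total).

['ib', 'ib']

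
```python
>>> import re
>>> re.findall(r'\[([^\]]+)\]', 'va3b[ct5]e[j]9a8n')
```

['ct5', 'j']

Matches: at [4:9] match '[ct5]', group 1 = 'ct5'; at [10:13] match '[j]', group 1 = 'j'.
With a single group, `findall` returns only what that group captured — 2 items.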